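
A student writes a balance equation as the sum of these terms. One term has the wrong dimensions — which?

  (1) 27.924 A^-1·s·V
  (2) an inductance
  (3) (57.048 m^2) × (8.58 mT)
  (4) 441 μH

Expand each in SI base units:
  (1) V·s·A⁻¹ = J·C⁻¹·s·A⁻¹ = kg·m²·s⁻²·A⁻²
  (2) [inductance] = kg·m²·s⁻²·A⁻²
  (3) [m²] · [kg·s⁻²·A⁻¹] = kg·m²·s⁻²·A⁻¹
  (4) H = V·s·A⁻¹ = kg·m²·s⁻²·A⁻²
All reduce to kg·m²·s⁻²·A⁻² except (3), which is kg·m²·s⁻²·A⁻¹.

(3)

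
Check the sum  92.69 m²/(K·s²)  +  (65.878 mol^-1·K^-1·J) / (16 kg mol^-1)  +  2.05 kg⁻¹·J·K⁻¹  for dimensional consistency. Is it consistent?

Yes

In SI base units:
  92.69 m²/(K·s²):  m²·s⁻²·K⁻¹
  (65.878 mol^-1·K^-1·J) / (16 kg mol^-1):  [kg·m²·s⁻²·K⁻¹·mol⁻¹] / [kg·mol⁻¹] = m²·s⁻²·K⁻¹
  2.05 kg⁻¹·J·K⁻¹:  J·kg⁻¹·K⁻¹ = N·m·kg⁻¹·K⁻¹ = m²·s⁻²·K⁻¹
Every term reduces to m²·s⁻²·K⁻¹.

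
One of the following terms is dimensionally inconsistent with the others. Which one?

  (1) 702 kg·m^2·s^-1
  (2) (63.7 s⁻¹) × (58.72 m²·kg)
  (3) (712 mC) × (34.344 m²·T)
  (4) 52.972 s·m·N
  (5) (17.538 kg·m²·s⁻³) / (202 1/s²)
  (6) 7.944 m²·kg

Work out the base dimensions of each:
  (1) kg·m²·s⁻¹
  (2) [s⁻¹] · [kg·m²] = kg·m²·s⁻¹
  (3) [s·A] · [kg·m²·s⁻²·A⁻¹] = kg·m²·s⁻¹
  (4) N·m·s = kg·m·s⁻²·m·s = kg·m²·s⁻¹
  (5) [kg·m²·s⁻³] / [s⁻²] = kg·m²·s⁻¹
  (6) kg·m²
All reduce to kg·m²·s⁻¹ except (6), which is kg·m².

(6)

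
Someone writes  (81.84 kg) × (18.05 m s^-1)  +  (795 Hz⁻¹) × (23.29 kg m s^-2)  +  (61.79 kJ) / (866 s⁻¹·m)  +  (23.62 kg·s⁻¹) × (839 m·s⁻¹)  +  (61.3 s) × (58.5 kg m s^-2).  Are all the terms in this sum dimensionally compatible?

In SI base units:
  (81.84 kg) × (18.05 m s^-1):  [kg] · [m·s⁻¹] = kg·m·s⁻¹
  (795 Hz⁻¹) × (23.29 kg m s^-2):  [s] · [kg·m·s⁻²] = kg·m·s⁻¹
  (61.79 kJ) / (866 s⁻¹·m):  [kg·m²·s⁻²] / [m·s⁻¹] = kg·m·s⁻¹
  (23.62 kg·s⁻¹) × (839 m·s⁻¹):  [kg·s⁻¹] · [m·s⁻¹] = kg·m·s⁻²
  (61.3 s) × (58.5 kg m s^-2):  [s] · [kg·m·s⁻²] = kg·m·s⁻¹
The terms do not share a single dimension (kg·m·s⁻² vs kg·m·s⁻¹).

No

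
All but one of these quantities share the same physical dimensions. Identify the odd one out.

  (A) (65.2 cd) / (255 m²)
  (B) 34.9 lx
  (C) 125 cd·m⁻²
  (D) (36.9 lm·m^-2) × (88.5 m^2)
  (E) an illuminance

(D)

In SI base units:
  (A) [cd] / [m²] = m⁻²·cd
  (B) lx = lm·m⁻² = m⁻²·cd
  (C) cd·m⁻² = m⁻²·cd
  (D) [m⁻²·cd] · [m²] = cd
  (E) [illuminance] = m⁻²·cd
All reduce to m⁻²·cd except (D), which is cd.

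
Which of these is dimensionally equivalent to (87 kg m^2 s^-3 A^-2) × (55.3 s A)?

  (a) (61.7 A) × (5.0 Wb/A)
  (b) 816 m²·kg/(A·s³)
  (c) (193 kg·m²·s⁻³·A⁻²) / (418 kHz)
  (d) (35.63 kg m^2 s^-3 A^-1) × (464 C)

Reference: [kg·m²·s⁻³·A⁻²] · [s·A] = kg·m²·s⁻²·A⁻¹.
Each option:
  (a) [A] · [kg·m²·s⁻²·A⁻²] = kg·m²·s⁻²·A⁻¹  ← same
  (b) kg·m²·s⁻³·A⁻¹
  (c) [kg·m²·s⁻³·A⁻²] / [s⁻¹] = kg·m²·s⁻²·A⁻²
  (d) [kg·m²·s⁻³·A⁻¹] · [s·A] = kg·m²·s⁻²
Only (a) matches kg·m²·s⁻²·A⁻¹.

(a)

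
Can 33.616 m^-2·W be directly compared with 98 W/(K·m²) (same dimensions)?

No

Work out the base dimensions of each:
  33.616 m^-2·W:  W·m⁻² = J·s⁻¹·m⁻² = kg·s⁻³
  98 W/(K·m²):  W·m⁻²·K⁻¹ = J·s⁻¹·m⁻²·K⁻¹ = kg·s⁻³·K⁻¹
kg·s⁻³ ≠ kg·s⁻³·K⁻¹, so they cannot be added.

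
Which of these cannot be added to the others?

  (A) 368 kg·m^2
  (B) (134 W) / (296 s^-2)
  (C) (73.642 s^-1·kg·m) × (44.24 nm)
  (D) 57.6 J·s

(A)

In SI base units:
  (A) kg·m²
  (B) [kg·m²·s⁻³] / [s⁻²] = kg·m²·s⁻¹
  (C) [kg·m·s⁻¹] · [m] = kg·m²·s⁻¹
  (D) J·s = N·m·s = kg·m²·s⁻¹
All reduce to kg·m²·s⁻¹ except (A), which is kg·m².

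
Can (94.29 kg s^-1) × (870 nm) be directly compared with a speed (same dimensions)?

No

Reduce each to base SI dimensions:
  (94.29 kg s^-1) × (870 nm):  [kg·s⁻¹] · [m] = kg·m·s⁻¹
  a speed:  [speed] = m·s⁻¹
kg·m·s⁻¹ ≠ m·s⁻¹, so they cannot be added.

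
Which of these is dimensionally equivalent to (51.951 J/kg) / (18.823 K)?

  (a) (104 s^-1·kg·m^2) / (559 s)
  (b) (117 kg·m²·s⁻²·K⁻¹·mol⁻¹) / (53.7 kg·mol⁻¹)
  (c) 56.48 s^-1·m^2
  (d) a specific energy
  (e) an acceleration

Reference: [m²·s⁻²] / [K] = m²·s⁻²·K⁻¹.
Each option:
  (a) [kg·m²·s⁻¹] / [s] = kg·m²·s⁻²
  (b) [kg·m²·s⁻²·K⁻¹·mol⁻¹] / [kg·mol⁻¹] = m²·s⁻²·K⁻¹  ← same
  (c) m²·s⁻¹
  (d) [specific energy] = m²·s⁻²
  (e) [acceleration] = m·s⁻²
Only (b) matches m²·s⁻²·K⁻¹.

(b)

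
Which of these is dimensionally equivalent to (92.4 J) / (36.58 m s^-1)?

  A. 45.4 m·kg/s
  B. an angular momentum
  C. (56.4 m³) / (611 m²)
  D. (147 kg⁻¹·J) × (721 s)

Reference: [kg·m²·s⁻²] / [m·s⁻¹] = kg·m·s⁻¹.
Each option:
  A. kg·m·s⁻¹  ← same
  B. [angular momentum] = kg·m²·s⁻¹
  C. [m³] / [m²] = m
  D. [m²·s⁻²] · [s] = m²·s⁻¹
Only A. matches kg·m·s⁻¹.

A.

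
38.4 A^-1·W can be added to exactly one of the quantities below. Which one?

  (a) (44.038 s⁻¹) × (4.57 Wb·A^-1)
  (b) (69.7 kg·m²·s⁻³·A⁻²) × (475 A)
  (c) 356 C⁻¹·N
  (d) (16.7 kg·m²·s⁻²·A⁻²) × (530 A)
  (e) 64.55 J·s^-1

(b)

Reference: W·A⁻¹ = J·s⁻¹·A⁻¹ = kg·m²·s⁻³·A⁻¹.
Each option:
  (a) [s⁻¹] · [kg·m²·s⁻²·A⁻²] = kg·m²·s⁻³·A⁻²
  (b) [kg·m²·s⁻³·A⁻²] · [A] = kg·m²·s⁻³·A⁻¹  ← same
  (c) N·C⁻¹ = kg·m·s⁻²·(s·A)⁻¹ = kg·m·s⁻³·A⁻¹
  (d) [kg·m²·s⁻²·A⁻²] · [A] = kg·m²·s⁻²·A⁻¹
  (e) J·s⁻¹ = N·m·s⁻¹ = kg·m²·s⁻³
Only (b) matches kg·m²·s⁻³·A⁻¹.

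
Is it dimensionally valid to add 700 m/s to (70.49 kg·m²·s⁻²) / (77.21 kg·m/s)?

Reduce each to base SI dimensions:
  700 m/s:  m·s⁻¹
  (70.49 kg·m²·s⁻²) / (77.21 kg·m/s):  [kg·m²·s⁻²] / [kg·m·s⁻¹] = m·s⁻¹
Both are m·s⁻¹, so they have the same dimensions and can be added.

Yes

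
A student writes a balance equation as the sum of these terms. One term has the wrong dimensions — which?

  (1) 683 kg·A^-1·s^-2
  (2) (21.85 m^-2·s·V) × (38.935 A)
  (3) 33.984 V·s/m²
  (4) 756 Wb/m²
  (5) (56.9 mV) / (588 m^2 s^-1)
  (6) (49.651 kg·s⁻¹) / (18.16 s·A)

(2)

Work out the base dimensions of each:
  (1) kg·s⁻²·A⁻¹
  (2) [kg·s⁻²·A⁻¹] · [A] = kg·s⁻²
  (3) V·s·m⁻² = J·C⁻¹·s·m⁻² = kg·s⁻²·A⁻¹
  (4) Wb·m⁻² = V·s·m⁻² = kg·s⁻²·A⁻¹
  (5) [kg·m²·s⁻³·A⁻¹] / [m²·s⁻¹] = kg·s⁻²·A⁻¹
  (6) [kg·s⁻¹] / [s·A] = kg·s⁻²·A⁻¹
All reduce to kg·s⁻²·A⁻¹ except (2), which is kg·s⁻².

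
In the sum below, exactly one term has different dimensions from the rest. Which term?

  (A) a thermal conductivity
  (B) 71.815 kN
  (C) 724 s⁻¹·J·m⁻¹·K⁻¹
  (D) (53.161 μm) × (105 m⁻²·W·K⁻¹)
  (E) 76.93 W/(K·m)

Expand each in SI base units:
  (A) [thermal conductivity] = kg·m·s⁻³·K⁻¹
  (B) N = kg·m·s⁻²
  (C) J·s⁻¹·m⁻¹·K⁻¹ = N·m·s⁻¹·m⁻¹·K⁻¹ = kg·m·s⁻³·K⁻¹
  (D) [m] · [kg·s⁻³·K⁻¹] = kg·m·s⁻³·K⁻¹
  (E) W·m⁻¹·K⁻¹ = J·s⁻¹·m⁻¹·K⁻¹ = kg·m·s⁻³·K⁻¹
All reduce to kg·m·s⁻³·K⁻¹ except (B), which is kg·m·s⁻².

(B)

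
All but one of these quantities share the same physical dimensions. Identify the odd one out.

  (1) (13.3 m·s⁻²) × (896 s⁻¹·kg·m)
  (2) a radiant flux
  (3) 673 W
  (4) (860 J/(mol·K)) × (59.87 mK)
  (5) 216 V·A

Work out the base dimensions of each:
  (1) [m·s⁻²] · [kg·m·s⁻¹] = kg·m²·s⁻³
  (2) [radiant flux] = kg·m²·s⁻³
  (3) W = J·s⁻¹ = kg·m²·s⁻³
  (4) [kg·m²·s⁻²·K⁻¹·mol⁻¹] · [K] = kg·m²·s⁻²·mol⁻¹
  (5) V·A = J·C⁻¹·A = kg·m²·s⁻³
All reduce to kg·m²·s⁻³ except (4), which is kg·m²·s⁻²·mol⁻¹.

(4)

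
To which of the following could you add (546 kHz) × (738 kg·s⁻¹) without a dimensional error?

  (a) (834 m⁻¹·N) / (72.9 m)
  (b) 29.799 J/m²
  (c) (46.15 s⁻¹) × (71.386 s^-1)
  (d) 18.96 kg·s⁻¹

Reference: [s⁻¹] · [kg·s⁻¹] = kg·s⁻².
Each option:
  (a) [kg·s⁻²] / [m] = kg·m⁻¹·s⁻²
  (b) J·m⁻² = N·m·m⁻² = kg·s⁻²  ← same
  (c) [s⁻¹] · [s⁻¹] = s⁻²
  (d) kg·s⁻¹
Only (b) matches kg·s⁻².

(b)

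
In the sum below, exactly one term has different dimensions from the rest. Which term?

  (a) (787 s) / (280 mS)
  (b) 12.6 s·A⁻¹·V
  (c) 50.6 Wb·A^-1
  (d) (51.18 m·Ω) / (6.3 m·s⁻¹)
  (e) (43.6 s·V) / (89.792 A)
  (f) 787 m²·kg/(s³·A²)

(f)

Work out the base dimensions of each:
  (a) [s] / [kg⁻¹·m⁻²·s³·A²] = kg·m²·s⁻²·A⁻²
  (b) V·s·A⁻¹ = J·C⁻¹·s·A⁻¹ = kg·m²·s⁻²·A⁻²
  (c) Wb·A⁻¹ = V·s·A⁻¹ = kg·m²·s⁻²·A⁻²
  (d) [kg·m³·s⁻³·A⁻²] / [m·s⁻¹] = kg·m²·s⁻²·A⁻²
  (e) [kg·m²·s⁻²·A⁻¹] / [A] = kg·m²·s⁻²·A⁻²
  (f) kg·m²·s⁻³·A⁻²
All reduce to kg·m²·s⁻²·A⁻² except (f), which is kg·m²·s⁻³·A⁻².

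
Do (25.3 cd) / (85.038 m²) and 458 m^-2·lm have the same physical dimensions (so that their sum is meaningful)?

Yes

In SI base units:
  (25.3 cd) / (85.038 m²):  [cd] / [m²] = m⁻²·cd
  458 m^-2·lm:  lm·m⁻² = cd·m⁻² = m⁻²·cd
Both are m⁻²·cd, so they have the same dimensions and can be added.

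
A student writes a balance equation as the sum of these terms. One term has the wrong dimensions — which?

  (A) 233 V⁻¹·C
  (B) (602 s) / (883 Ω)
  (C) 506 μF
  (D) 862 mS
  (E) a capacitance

(D)

In SI base units:
  (A) C·V⁻¹ = s·A·(J·C⁻¹)⁻¹ = kg⁻¹·m⁻²·s⁴·A²
  (B) [s] / [kg·m²·s⁻³·A⁻²] = kg⁻¹·m⁻²·s⁴·A²
  (C) F = C·V⁻¹ = kg⁻¹·m⁻²·s⁴·A²
  (D) S = Ω⁻¹ = kg⁻¹·m⁻²·s³·A²
  (E) [capacitance] = kg⁻¹·m⁻²·s⁴·A²
All reduce to kg⁻¹·m⁻²·s⁴·A² except (D), which is kg⁻¹·m⁻²·s³·A².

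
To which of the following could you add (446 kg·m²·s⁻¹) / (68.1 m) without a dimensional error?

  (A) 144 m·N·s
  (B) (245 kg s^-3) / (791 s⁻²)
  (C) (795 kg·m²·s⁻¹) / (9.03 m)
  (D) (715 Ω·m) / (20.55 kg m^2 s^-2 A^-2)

(C)

Reference: [kg·m²·s⁻¹] / [m] = kg·m·s⁻¹.
Each option:
  (A) N·m·s = kg·m·s⁻²·m·s = kg·m²·s⁻¹
  (B) [kg·s⁻³] / [s⁻²] = kg·s⁻¹
  (C) [kg·m²·s⁻¹] / [m] = kg·m·s⁻¹  ← same
  (D) [kg·m³·s⁻³·A⁻²] / [kg·m²·s⁻²·A⁻²] = m·s⁻¹
Only (C) matches kg·m·s⁻¹.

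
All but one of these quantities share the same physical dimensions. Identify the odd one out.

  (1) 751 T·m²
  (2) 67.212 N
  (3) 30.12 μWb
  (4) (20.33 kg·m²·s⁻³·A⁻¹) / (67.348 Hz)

(2)

Work out the base dimensions of each:
  (1) T·m² = Wb·m⁻²·m² = kg·m²·s⁻²·A⁻¹
  (2) N = kg·m·s⁻²
  (3) Wb = V·s = kg·m²·s⁻²·A⁻¹
  (4) [kg·m²·s⁻³·A⁻¹] / [s⁻¹] = kg·m²·s⁻²·A⁻¹
All reduce to kg·m²·s⁻²·A⁻¹ except (2), which is kg·m·s⁻².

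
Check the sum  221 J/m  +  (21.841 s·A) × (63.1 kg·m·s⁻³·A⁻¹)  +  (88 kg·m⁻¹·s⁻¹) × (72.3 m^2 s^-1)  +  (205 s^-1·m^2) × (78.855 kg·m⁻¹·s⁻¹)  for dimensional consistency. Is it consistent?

Yes

In SI base units:
  221 J/m:  J·m⁻¹ = N·m·m⁻¹ = kg·m·s⁻²
  (21.841 s·A) × (63.1 kg·m·s⁻³·A⁻¹):  [s·A] · [kg·m·s⁻³·A⁻¹] = kg·m·s⁻²
  (88 kg·m⁻¹·s⁻¹) × (72.3 m^2 s^-1):  [kg·m⁻¹·s⁻¹] · [m²·s⁻¹] = kg·m·s⁻²
  (205 s^-1·m^2) × (78.855 kg·m⁻¹·s⁻¹):  [m²·s⁻¹] · [kg·m⁻¹·s⁻¹] = kg·m·s⁻²
Every term reduces to kg·m·s⁻².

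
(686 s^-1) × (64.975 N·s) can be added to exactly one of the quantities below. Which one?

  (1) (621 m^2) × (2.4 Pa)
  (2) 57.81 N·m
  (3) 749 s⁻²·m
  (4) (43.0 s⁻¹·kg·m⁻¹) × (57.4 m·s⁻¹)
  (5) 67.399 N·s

Reference: [s⁻¹] · [kg·m·s⁻¹] = kg·m·s⁻².
Each option:
  (1) [m²] · [kg·m⁻¹·s⁻²] = kg·m·s⁻²  ← same
  (2) N·m = kg·m·s⁻²·m = kg·m²·s⁻²
  (3) m·s⁻²
  (4) [kg·m⁻¹·s⁻¹] · [m·s⁻¹] = kg·s⁻²
  (5) N·s = kg·m·s⁻²·s = kg·m·s⁻¹
Only (1) matches kg·m·s⁻².

(1)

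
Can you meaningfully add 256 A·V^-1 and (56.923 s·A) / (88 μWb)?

Expand each in SI base units:
  256 A·V^-1:  A·V⁻¹ = A·(J·C⁻¹)⁻¹ = kg⁻¹·m⁻²·s³·A²
  (56.923 s·A) / (88 μWb):  [s·A] / [kg·m²·s⁻²·A⁻¹] = kg⁻¹·m⁻²·s³·A²
Both are kg⁻¹·m⁻²·s³·A², so they have the same dimensions and can be added.

Yes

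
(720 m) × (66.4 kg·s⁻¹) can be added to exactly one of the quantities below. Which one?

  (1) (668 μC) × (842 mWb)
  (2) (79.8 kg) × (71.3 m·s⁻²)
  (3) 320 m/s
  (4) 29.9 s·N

(4)

Reference: [m] · [kg·s⁻¹] = kg·m·s⁻¹.
Each option:
  (1) [s·A] · [kg·m²·s⁻²·A⁻¹] = kg·m²·s⁻¹
  (2) [kg] · [m·s⁻²] = kg·m·s⁻²
  (3) m·s⁻¹
  (4) N·s = kg·m·s⁻²·s = kg·m·s⁻¹  ← same
Only (4) matches kg·m·s⁻¹.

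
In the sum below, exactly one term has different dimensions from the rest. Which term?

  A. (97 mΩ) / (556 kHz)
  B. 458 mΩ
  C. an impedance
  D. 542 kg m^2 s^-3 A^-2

Dimensions:
  A. [kg·m²·s⁻³·A⁻²] / [s⁻¹] = kg·m²·s⁻²·A⁻²
  B. Ω = V·A⁻¹ = kg·m²·s⁻³·A⁻²
  C. [impedance] = kg·m²·s⁻³·A⁻²
  D. kg·m²·s⁻³·A⁻²
All reduce to kg·m²·s⁻³·A⁻² except A., which is kg·m²·s⁻²·A⁻².

A.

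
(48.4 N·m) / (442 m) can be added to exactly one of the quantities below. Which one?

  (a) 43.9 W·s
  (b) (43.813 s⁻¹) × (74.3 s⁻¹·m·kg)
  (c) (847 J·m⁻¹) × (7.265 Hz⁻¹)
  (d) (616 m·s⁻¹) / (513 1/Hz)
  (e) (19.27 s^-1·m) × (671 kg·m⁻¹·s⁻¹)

Reference: [kg·m²·s⁻²] / [m] = kg·m·s⁻².
Each option:
  (a) W·s = J·s⁻¹·s = kg·m²·s⁻²
  (b) [s⁻¹] · [kg·m·s⁻¹] = kg·m·s⁻²  ← same
  (c) [kg·m·s⁻²] · [s] = kg·m·s⁻¹
  (d) [m·s⁻¹] / [s] = m·s⁻²
  (e) [m·s⁻¹] · [kg·m⁻¹·s⁻¹] = kg·s⁻²
Only (b) matches kg·m·s⁻².

(b)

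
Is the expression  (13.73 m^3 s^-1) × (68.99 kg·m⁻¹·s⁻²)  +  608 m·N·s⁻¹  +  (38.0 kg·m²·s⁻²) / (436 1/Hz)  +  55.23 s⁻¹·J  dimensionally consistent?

Work out the base dimensions of each:
  (13.73 m^3 s^-1) × (68.99 kg·m⁻¹·s⁻²):  [m³·s⁻¹] · [kg·m⁻¹·s⁻²] = kg·m²·s⁻³
  608 m·N·s⁻¹:  N·m·s⁻¹ = kg·m·s⁻²·m·s⁻¹ = kg·m²·s⁻³
  (38.0 kg·m²·s⁻²) / (436 1/Hz):  [kg·m²·s⁻²] / [s] = kg·m²·s⁻³
  55.23 s⁻¹·J:  J·s⁻¹ = N·m·s⁻¹ = kg·m²·s⁻³
Every term reduces to kg·m²·s⁻³.

Yes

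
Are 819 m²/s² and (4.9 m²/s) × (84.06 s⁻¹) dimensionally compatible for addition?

Yes

In SI base units:
  819 m²/s²:  m²·s⁻²
  (4.9 m²/s) × (84.06 s⁻¹):  [m²·s⁻¹] · [s⁻¹] = m²·s⁻²
Both are m²·s⁻², so they have the same dimensions and can be added.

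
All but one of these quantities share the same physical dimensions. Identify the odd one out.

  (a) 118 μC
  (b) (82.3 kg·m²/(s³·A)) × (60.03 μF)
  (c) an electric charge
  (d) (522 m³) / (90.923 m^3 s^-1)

Expand each in SI base units:
  (a) C = s·A
  (b) [kg·m²·s⁻³·A⁻¹] · [kg⁻¹·m⁻²·s⁴·A²] = s·A
  (c) [electric charge] = s·A
  (d) [m³] / [m³·s⁻¹] = s
All reduce to s·A except (d), which is s.

(d)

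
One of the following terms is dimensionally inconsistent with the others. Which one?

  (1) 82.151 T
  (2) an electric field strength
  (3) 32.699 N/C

(1)

In SI base units:
  (1) T = Wb·m⁻² = kg·s⁻²·A⁻¹
  (2) [electric field strength] = kg·m·s⁻³·A⁻¹
  (3) N·C⁻¹ = kg·m·s⁻²·(s·A)⁻¹ = kg·m·s⁻³·A⁻¹
All reduce to kg·m·s⁻³·A⁻¹ except (1), which is kg·s⁻²·A⁻¹.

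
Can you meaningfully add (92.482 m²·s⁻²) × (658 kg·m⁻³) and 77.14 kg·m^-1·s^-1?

No

Dimensions:
  (92.482 m²·s⁻²) × (658 kg·m⁻³):  [m²·s⁻²] · [kg·m⁻³] = kg·m⁻¹·s⁻²
  77.14 kg·m^-1·s^-1:  kg·m⁻¹·s⁻¹
kg·m⁻¹·s⁻² ≠ kg·m⁻¹·s⁻¹, so they cannot be added.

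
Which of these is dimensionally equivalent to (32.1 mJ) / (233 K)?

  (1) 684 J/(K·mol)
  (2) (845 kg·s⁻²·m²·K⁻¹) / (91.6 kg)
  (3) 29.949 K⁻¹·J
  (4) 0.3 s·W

(3)

Reference: [kg·m²·s⁻²] / [K] = kg·m²·s⁻²·K⁻¹.
Each option:
  (1) J·mol⁻¹·K⁻¹ = N·m·mol⁻¹·K⁻¹ = kg·m²·s⁻²·K⁻¹·mol⁻¹
  (2) [kg·m²·s⁻²·K⁻¹] / [kg] = m²·s⁻²·K⁻¹
  (3) J·K⁻¹ = N·m·K⁻¹ = kg·m²·s⁻²·K⁻¹  ← same
  (4) W·s = J·s⁻¹·s = kg·m²·s⁻²
Only (3) matches kg·m²·s⁻²·K⁻¹.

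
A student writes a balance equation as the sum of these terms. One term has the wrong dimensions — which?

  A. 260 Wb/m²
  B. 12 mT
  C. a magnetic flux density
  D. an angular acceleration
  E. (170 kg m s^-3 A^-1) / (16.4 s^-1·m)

Work out the base dimensions of each:
  A. Wb·m⁻² = V·s·m⁻² = kg·s⁻²·A⁻¹
  B. T = Wb·m⁻² = kg·s⁻²·A⁻¹
  C. [magnetic flux density] = kg·s⁻²·A⁻¹
  D. [angular acceleration] = s⁻²
  E. [kg·m·s⁻³·A⁻¹] / [m·s⁻¹] = kg·s⁻²·A⁻¹
All reduce to kg·s⁻²·A⁻¹ except D., which is s⁻².

D.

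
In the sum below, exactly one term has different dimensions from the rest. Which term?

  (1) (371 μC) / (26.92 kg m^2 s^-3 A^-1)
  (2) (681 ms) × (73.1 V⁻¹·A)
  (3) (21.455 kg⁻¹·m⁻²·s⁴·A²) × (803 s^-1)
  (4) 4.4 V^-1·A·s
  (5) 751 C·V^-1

(3)

Expand each in SI base units:
  (1) [s·A] / [kg·m²·s⁻³·A⁻¹] = kg⁻¹·m⁻²·s⁴·A²
  (2) [s] · [kg⁻¹·m⁻²·s³·A²] = kg⁻¹·m⁻²·s⁴·A²
  (3) [kg⁻¹·m⁻²·s⁴·A²] · [s⁻¹] = kg⁻¹·m⁻²·s³·A²
  (4) A·s·V⁻¹ = A·s·(J·C⁻¹)⁻¹ = kg⁻¹·m⁻²·s⁴·A²
  (5) C·V⁻¹ = s·A·(J·C⁻¹)⁻¹ = kg⁻¹·m⁻²·s⁴·A²
All reduce to kg⁻¹·m⁻²·s⁴·A² except (3), which is kg⁻¹·m⁻²·s³·A².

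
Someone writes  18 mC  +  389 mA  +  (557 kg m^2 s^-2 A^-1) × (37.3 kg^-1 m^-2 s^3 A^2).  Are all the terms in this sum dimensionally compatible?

No

Expand each in SI base units:
  18 mC:  C = s·A
  389 mA:  A
  (557 kg m^2 s^-2 A^-1) × (37.3 kg^-1 m^-2 s^3 A^2):  [kg·m²·s⁻²·A⁻¹] · [kg⁻¹·m⁻²·s³·A²] = s·A
The terms do not share a single dimension (A vs s·A).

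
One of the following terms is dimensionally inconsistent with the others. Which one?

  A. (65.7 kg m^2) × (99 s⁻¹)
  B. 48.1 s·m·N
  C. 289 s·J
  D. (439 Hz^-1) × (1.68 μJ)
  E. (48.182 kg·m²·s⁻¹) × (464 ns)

E.

In SI base units:
  A. [kg·m²] · [s⁻¹] = kg·m²·s⁻¹
  B. N·m·s = kg·m·s⁻²·m·s = kg·m²·s⁻¹
  C. J·s = N·m·s = kg·m²·s⁻¹
  D. [s] · [kg·m²·s⁻²] = kg·m²·s⁻¹
  E. [kg·m²·s⁻¹] · [s] = kg·m²
All reduce to kg·m²·s⁻¹ except E., which is kg·m².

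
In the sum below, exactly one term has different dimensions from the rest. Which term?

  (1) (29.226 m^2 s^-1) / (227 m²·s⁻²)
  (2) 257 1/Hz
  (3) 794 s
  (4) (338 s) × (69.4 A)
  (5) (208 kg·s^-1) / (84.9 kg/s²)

Expand each in SI base units:
  (1) [m²·s⁻¹] / [m²·s⁻²] = s
  (2) Hz⁻¹ = (s⁻¹)⁻¹ = s
  (3) s
  (4) [s] · [A] = s·A
  (5) [kg·s⁻¹] / [kg·s⁻²] = s
All reduce to s except (4), which is s·A.

(4)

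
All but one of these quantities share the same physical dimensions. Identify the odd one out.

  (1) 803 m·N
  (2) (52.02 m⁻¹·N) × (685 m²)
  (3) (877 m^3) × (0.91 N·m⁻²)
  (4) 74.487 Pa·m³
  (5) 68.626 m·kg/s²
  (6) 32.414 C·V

(5)

Reduce each to base SI dimensions:
  (1) N·m = kg·m·s⁻²·m = kg·m²·s⁻²
  (2) [kg·s⁻²] · [m²] = kg·m²·s⁻²
  (3) [m³] · [kg·m⁻¹·s⁻²] = kg·m²·s⁻²
  (4) Pa·m³ = N·m⁻²·m³ = kg·m²·s⁻²
  (5) kg·m·s⁻²
  (6) C·V = s·A·J·C⁻¹ = kg·m²·s⁻²
All reduce to kg·m²·s⁻² except (5), which is kg·m·s⁻².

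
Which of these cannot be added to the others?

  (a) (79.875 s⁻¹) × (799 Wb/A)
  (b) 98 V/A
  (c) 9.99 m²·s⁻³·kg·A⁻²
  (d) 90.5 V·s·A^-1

Dimensions:
  (a) [s⁻¹] · [kg·m²·s⁻²·A⁻²] = kg·m²·s⁻³·A⁻²
  (b) V·A⁻¹ = J·C⁻¹·A⁻¹ = kg·m²·s⁻³·A⁻²
  (c) kg·m²·s⁻³·A⁻²
  (d) V·s·A⁻¹ = J·C⁻¹·s·A⁻¹ = kg·m²·s⁻²·A⁻²
All reduce to kg·m²·s⁻³·A⁻² except (d), which is kg·m²·s⁻²·A⁻².

(d)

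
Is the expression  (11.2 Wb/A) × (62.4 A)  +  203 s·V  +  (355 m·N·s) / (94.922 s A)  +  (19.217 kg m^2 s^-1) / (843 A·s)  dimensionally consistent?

Reduce each to base SI dimensions:
  (11.2 Wb/A) × (62.4 A):  [kg·m²·s⁻²·A⁻²] · [A] = kg·m²·s⁻²·A⁻¹
  203 s·V:  V·s = J·C⁻¹·s = kg·m²·s⁻²·A⁻¹
  (355 m·N·s) / (94.922 s A):  [kg·m²·s⁻¹] / [s·A] = kg·m²·s⁻²·A⁻¹
  (19.217 kg m^2 s^-1) / (843 A·s):  [kg·m²·s⁻¹] / [s·A] = kg·m²·s⁻²·A⁻¹
Every term reduces to kg·m²·s⁻²·A⁻¹.

Yes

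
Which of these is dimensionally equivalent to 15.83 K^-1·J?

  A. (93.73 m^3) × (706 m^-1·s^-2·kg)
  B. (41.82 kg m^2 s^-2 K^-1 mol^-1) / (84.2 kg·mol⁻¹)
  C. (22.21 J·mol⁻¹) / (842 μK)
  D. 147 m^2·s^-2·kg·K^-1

D.

Reference: J·K⁻¹ = N·m·K⁻¹ = kg·m²·s⁻²·K⁻¹.
Each option:
  A. [m³] · [kg·m⁻¹·s⁻²] = kg·m²·s⁻²
  B. [kg·m²·s⁻²·K⁻¹·mol⁻¹] / [kg·mol⁻¹] = m²·s⁻²·K⁻¹
  C. [kg·m²·s⁻²·mol⁻¹] / [K] = kg·m²·s⁻²·K⁻¹·mol⁻¹
  D. kg·m²·s⁻²·K⁻¹  ← same
Only D. matches kg·m²·s⁻²·K⁻¹.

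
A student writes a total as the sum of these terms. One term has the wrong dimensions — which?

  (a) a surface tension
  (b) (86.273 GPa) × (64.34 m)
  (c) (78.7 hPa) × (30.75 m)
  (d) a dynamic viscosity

Dimensions:
  (a) [surface tension] = kg·s⁻²
  (b) [kg·m⁻¹·s⁻²] · [m] = kg·s⁻²
  (c) [kg·m⁻¹·s⁻²] · [m] = kg·s⁻²
  (d) [dynamic viscosity] = kg·m⁻¹·s⁻¹
All reduce to kg·s⁻² except (d), which is kg·m⁻¹·s⁻¹.

(d)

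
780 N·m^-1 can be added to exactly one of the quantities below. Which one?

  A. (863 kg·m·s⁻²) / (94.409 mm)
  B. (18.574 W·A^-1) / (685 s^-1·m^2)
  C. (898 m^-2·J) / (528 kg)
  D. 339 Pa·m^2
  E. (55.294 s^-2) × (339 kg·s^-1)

A.

Reference: N·m⁻¹ = kg·m·s⁻²·m⁻¹ = kg·s⁻².
Each option:
  A. [kg·m·s⁻²] / [m] = kg·s⁻²  ← same
  B. [kg·m²·s⁻³·A⁻¹] / [m²·s⁻¹] = kg·s⁻²·A⁻¹
  C. [kg·s⁻²] / [kg] = s⁻²
  D. Pa·m² = N·m⁻²·m² = kg·m·s⁻²
  E. [s⁻²] · [kg·s⁻¹] = kg·s⁻³
Only A. matches kg·s⁻².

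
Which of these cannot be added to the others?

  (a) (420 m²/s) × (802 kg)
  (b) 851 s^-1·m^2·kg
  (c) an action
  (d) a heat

Expand each in SI base units:
  (a) [m²·s⁻¹] · [kg] = kg·m²·s⁻¹
  (b) kg·m²·s⁻¹
  (c) [action] = kg·m²·s⁻¹
  (d) [heat] = kg·m²·s⁻²
All reduce to kg·m²·s⁻¹ except (d), which is kg·m²·s⁻².

(d)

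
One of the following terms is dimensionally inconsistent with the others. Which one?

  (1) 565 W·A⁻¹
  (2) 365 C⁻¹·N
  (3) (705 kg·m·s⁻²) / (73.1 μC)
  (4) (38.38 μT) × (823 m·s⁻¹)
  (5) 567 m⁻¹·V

(1)

Expand each in SI base units:
  (1) W·A⁻¹ = J·s⁻¹·A⁻¹ = kg·m²·s⁻³·A⁻¹
  (2) N·C⁻¹ = kg·m·s⁻²·(s·A)⁻¹ = kg·m·s⁻³·A⁻¹
  (3) [kg·m·s⁻²] / [s·A] = kg·m·s⁻³·A⁻¹
  (4) [kg·s⁻²·A⁻¹] · [m·s⁻¹] = kg·m·s⁻³·A⁻¹
  (5) V·m⁻¹ = J·C⁻¹·m⁻¹ = kg·m·s⁻³·A⁻¹
All reduce to kg·m·s⁻³·A⁻¹ except (1), which is kg·m²·s⁻³·A⁻¹.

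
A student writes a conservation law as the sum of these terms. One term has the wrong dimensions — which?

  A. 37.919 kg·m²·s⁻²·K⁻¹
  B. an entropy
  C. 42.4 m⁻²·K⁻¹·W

C.

Reduce each to base SI dimensions:
  A. kg·m²·s⁻²·K⁻¹
  B. [entropy] = kg·m²·s⁻²·K⁻¹
  C. W·m⁻²·K⁻¹ = J·s⁻¹·m⁻²·K⁻¹ = kg·s⁻³·K⁻¹
All reduce to kg·m²·s⁻²·K⁻¹ except C., which is kg·s⁻³·K⁻¹.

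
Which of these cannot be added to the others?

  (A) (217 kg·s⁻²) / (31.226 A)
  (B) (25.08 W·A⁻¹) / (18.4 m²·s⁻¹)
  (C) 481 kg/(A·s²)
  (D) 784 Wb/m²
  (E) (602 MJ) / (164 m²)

(E)

Work out the base dimensions of each:
  (A) [kg·s⁻²] / [A] = kg·s⁻²·A⁻¹
  (B) [kg·m²·s⁻³·A⁻¹] / [m²·s⁻¹] = kg·s⁻²·A⁻¹
  (C) kg·s⁻²·A⁻¹
  (D) Wb·m⁻² = V·s·m⁻² = kg·s⁻²·A⁻¹
  (E) [kg·m²·s⁻²] / [m²] = kg·s⁻²
All reduce to kg·s⁻²·A⁻¹ except (E), which is kg·s⁻².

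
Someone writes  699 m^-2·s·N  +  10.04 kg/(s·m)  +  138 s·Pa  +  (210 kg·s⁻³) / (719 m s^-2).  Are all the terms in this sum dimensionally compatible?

Yes

Work out the base dimensions of each:
  699 m^-2·s·N:  N·s·m⁻² = kg·m·s⁻²·s·m⁻² = kg·m⁻¹·s⁻¹
  10.04 kg/(s·m):  kg·m⁻¹·s⁻¹
  138 s·Pa:  Pa·s = N·m⁻²·s = kg·m⁻¹·s⁻¹
  (210 kg·s⁻³) / (719 m s^-2):  [kg·s⁻³] / [m·s⁻²] = kg·m⁻¹·s⁻¹
Every term reduces to kg·m⁻¹·s⁻¹.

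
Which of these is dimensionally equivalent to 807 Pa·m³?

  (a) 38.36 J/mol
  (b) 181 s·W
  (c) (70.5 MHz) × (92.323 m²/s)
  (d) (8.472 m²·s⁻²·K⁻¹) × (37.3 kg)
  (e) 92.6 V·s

Reference: Pa·m³ = N·m⁻²·m³ = kg·m²·s⁻².
Each option:
  (a) J·mol⁻¹ = N·m·mol⁻¹ = kg·m²·s⁻²·mol⁻¹
  (b) W·s = J·s⁻¹·s = kg·m²·s⁻²  ← same
  (c) [s⁻¹] · [m²·s⁻¹] = m²·s⁻²
  (d) [m²·s⁻²·K⁻¹] · [kg] = kg·m²·s⁻²·K⁻¹
  (e) V·s = J·C⁻¹·s = kg·m²·s⁻²·A⁻¹
Only (b) matches kg·m²·s⁻².

(b)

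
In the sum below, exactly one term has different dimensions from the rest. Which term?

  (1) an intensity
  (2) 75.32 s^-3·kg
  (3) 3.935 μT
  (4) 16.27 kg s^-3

Dimensions:
  (1) [intensity] = kg·s⁻³
  (2) kg·s⁻³
  (3) T = Wb·m⁻² = kg·s⁻²·A⁻¹
  (4) kg·s⁻³
All reduce to kg·s⁻³ except (3), which is kg·s⁻²·A⁻¹.

(3)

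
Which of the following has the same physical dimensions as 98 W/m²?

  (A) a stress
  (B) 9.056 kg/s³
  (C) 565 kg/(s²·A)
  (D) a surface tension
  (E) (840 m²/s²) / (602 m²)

(B)

Reference: W·m⁻² = J·s⁻¹·m⁻² = kg·s⁻³.
Each option:
  (A) [stress] = kg·m⁻¹·s⁻²
  (B) kg·s⁻³  ← same
  (C) kg·s⁻²·A⁻¹
  (D) [surface tension] = kg·s⁻²
  (E) [m²·s⁻²] / [m²] = s⁻²
Only (B) matches kg·s⁻³.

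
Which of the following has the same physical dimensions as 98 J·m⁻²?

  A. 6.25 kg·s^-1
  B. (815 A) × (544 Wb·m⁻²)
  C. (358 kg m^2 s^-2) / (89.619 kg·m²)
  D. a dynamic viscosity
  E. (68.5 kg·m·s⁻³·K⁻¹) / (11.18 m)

B.

Reference: J·m⁻² = N·m·m⁻² = kg·s⁻².
Each option:
  A. kg·s⁻¹
  B. [A] · [kg·s⁻²·A⁻¹] = kg·s⁻²  ← same
  C. [kg·m²·s⁻²] / [kg·m²] = s⁻²
  D. [dynamic viscosity] = kg·m⁻¹·s⁻¹
  E. [kg·m·s⁻³·K⁻¹] / [m] = kg·s⁻³·K⁻¹
Only B. matches kg·s⁻².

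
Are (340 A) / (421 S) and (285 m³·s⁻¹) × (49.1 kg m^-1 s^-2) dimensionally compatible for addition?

Expand each in SI base units:
  (340 A) / (421 S):  [A] / [kg⁻¹·m⁻²·s³·A²] = kg·m²·s⁻³·A⁻¹
  (285 m³·s⁻¹) × (49.1 kg m^-1 s^-2):  [m³·s⁻¹] · [kg·m⁻¹·s⁻²] = kg·m²·s⁻³
kg·m²·s⁻³·A⁻¹ ≠ kg·m²·s⁻³, so they cannot be added.

No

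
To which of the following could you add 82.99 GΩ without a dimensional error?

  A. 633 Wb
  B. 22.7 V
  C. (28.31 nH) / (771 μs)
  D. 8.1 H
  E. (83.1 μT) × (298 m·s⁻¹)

Reference: Ω = V·A⁻¹ = kg·m²·s⁻³·A⁻².
Each option:
  A. Wb = V·s = kg·m²·s⁻²·A⁻¹
  B. V = J·C⁻¹ = kg·m²·s⁻³·A⁻¹
  C. [kg·m²·s⁻²·A⁻²] / [s] = kg·m²·s⁻³·A⁻²  ← same
  D. H = V·s·A⁻¹ = kg·m²·s⁻²·A⁻²
  E. [kg·s⁻²·A⁻¹] · [m·s⁻¹] = kg·m·s⁻³·A⁻¹
Only C. matches kg·m²·s⁻³·A⁻².

C.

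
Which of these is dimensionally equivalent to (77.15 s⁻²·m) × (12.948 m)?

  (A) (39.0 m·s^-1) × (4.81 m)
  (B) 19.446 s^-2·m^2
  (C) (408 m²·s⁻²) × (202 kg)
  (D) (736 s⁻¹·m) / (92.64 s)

Reference: [m·s⁻²] · [m] = m²·s⁻².
Each option:
  (A) [m·s⁻¹] · [m] = m²·s⁻¹
  (B) m²·s⁻²  ← same
  (C) [m²·s⁻²] · [kg] = kg·m²·s⁻²
  (D) [m·s⁻¹] / [s] = m·s⁻²
Only (B) matches m²·s⁻².

(B)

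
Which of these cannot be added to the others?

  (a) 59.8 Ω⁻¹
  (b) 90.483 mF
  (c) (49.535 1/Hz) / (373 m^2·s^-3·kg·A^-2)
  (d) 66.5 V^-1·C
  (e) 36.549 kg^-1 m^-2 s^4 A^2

Reduce each to base SI dimensions:
  (a) Ω⁻¹ = (V·A⁻¹)⁻¹ = kg⁻¹·m⁻²·s³·A²
  (b) F = C·V⁻¹ = kg⁻¹·m⁻²·s⁴·A²
  (c) [s] / [kg·m²·s⁻³·A⁻²] = kg⁻¹·m⁻²·s⁴·A²
  (d) C·V⁻¹ = s·A·(J·C⁻¹)⁻¹ = kg⁻¹·m⁻²·s⁴·A²
  (e) kg⁻¹·m⁻²·s⁴·A²
All reduce to kg⁻¹·m⁻²·s⁴·A² except (a), which is kg⁻¹·m⁻²·s³·A².

(a)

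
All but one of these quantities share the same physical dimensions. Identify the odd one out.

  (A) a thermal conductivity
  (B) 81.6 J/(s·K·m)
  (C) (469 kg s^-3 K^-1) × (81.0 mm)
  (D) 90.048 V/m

In SI base units:
  (A) [thermal conductivity] = kg·m·s⁻³·K⁻¹
  (B) J·s⁻¹·m⁻¹·K⁻¹ = N·m·s⁻¹·m⁻¹·K⁻¹ = kg·m·s⁻³·K⁻¹
  (C) [kg·s⁻³·K⁻¹] · [m] = kg·m·s⁻³·K⁻¹
  (D) V·m⁻¹ = J·C⁻¹·m⁻¹ = kg·m·s⁻³·A⁻¹
All reduce to kg·m·s⁻³·K⁻¹ except (D), which is kg·m·s⁻³·A⁻¹.

(D)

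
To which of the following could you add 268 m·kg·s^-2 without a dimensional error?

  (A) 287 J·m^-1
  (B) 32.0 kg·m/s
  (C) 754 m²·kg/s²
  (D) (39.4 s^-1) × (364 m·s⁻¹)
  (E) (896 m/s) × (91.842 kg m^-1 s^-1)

(A)

Reference: kg·m·s⁻².
Each option:
  (A) J·m⁻¹ = N·m·m⁻¹ = kg·m·s⁻²  ← same
  (B) kg·m·s⁻¹
  (C) kg·m²·s⁻²
  (D) [s⁻¹] · [m·s⁻¹] = m·s⁻²
  (E) [m·s⁻¹] · [kg·m⁻¹·s⁻¹] = kg·s⁻²
Only (A) matches kg·m·s⁻².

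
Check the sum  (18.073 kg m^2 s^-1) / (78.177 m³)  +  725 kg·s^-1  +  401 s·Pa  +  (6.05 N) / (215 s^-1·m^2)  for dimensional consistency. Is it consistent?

No

Dimensions:
  (18.073 kg m^2 s^-1) / (78.177 m³):  [kg·m²·s⁻¹] / [m³] = kg·m⁻¹·s⁻¹
  725 kg·s^-1:  kg·s⁻¹
  401 s·Pa:  Pa·s = N·m⁻²·s = kg·m⁻¹·s⁻¹
  (6.05 N) / (215 s^-1·m^2):  [kg·m·s⁻²] / [m²·s⁻¹] = kg·m⁻¹·s⁻¹
The terms do not share a single dimension (kg·m⁻¹·s⁻¹ vs kg·s⁻¹).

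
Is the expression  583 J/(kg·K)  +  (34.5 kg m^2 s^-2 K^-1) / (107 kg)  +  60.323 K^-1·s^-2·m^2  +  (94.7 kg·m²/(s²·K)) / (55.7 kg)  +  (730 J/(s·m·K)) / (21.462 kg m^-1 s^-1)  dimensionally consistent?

Yes

Expand each in SI base units:
  583 J/(kg·K):  J·kg⁻¹·K⁻¹ = N·m·kg⁻¹·K⁻¹ = m²·s⁻²·K⁻¹
  (34.5 kg m^2 s^-2 K^-1) / (107 kg):  [kg·m²·s⁻²·K⁻¹] / [kg] = m²·s⁻²·K⁻¹
  60.323 K^-1·s^-2·m^2:  m²·s⁻²·K⁻¹
  (94.7 kg·m²/(s²·K)) / (55.7 kg):  [kg·m²·s⁻²·K⁻¹] / [kg] = m²·s⁻²·K⁻¹
  (730 J/(s·m·K)) / (21.462 kg m^-1 s^-1):  [kg·m·s⁻³·K⁻¹] / [kg·m⁻¹·s⁻¹] = m²·s⁻²·K⁻¹
Every term reduces to m²·s⁻²·K⁻¹.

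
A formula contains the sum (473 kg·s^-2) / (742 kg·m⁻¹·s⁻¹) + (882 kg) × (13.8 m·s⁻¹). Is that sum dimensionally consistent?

In SI base units:
  (473 kg·s^-2) / (742 kg·m⁻¹·s⁻¹):  [kg·s⁻²] / [kg·m⁻¹·s⁻¹] = m·s⁻¹
  (882 kg) × (13.8 m·s⁻¹):  [kg] · [m·s⁻¹] = kg·m·s⁻¹
m·s⁻¹ ≠ kg·m·s⁻¹, so they cannot be added.

No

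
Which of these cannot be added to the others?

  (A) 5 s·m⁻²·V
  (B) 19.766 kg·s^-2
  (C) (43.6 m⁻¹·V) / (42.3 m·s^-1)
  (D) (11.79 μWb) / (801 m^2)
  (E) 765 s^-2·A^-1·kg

Dimensions:
  (A) V·s·m⁻² = J·C⁻¹·s·m⁻² = kg·s⁻²·A⁻¹
  (B) kg·s⁻²
  (C) [kg·m·s⁻³·A⁻¹] / [m·s⁻¹] = kg·s⁻²·A⁻¹
  (D) [kg·m²·s⁻²·A⁻¹] / [m²] = kg·s⁻²·A⁻¹
  (E) kg·s⁻²·A⁻¹
All reduce to kg·s⁻²·A⁻¹ except (B), which is kg·s⁻².

(B)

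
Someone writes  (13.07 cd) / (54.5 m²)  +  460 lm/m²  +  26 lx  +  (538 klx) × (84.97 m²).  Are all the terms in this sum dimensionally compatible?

No

Reduce each to base SI dimensions:
  (13.07 cd) / (54.5 m²):  [cd] / [m²] = m⁻²·cd
  460 lm/m²:  lm·m⁻² = cd·m⁻² = m⁻²·cd
  26 lx:  lx = lm·m⁻² = m⁻²·cd
  (538 klx) × (84.97 m²):  [m⁻²·cd] · [m²] = cd
The terms do not share a single dimension (cd vs m⁻²·cd).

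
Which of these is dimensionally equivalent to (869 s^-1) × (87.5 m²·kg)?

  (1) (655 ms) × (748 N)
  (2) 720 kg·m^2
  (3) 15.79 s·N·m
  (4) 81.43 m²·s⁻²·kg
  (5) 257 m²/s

(3)

Reference: [s⁻¹] · [kg·m²] = kg·m²·s⁻¹.
Each option:
  (1) [s] · [kg·m·s⁻²] = kg·m·s⁻¹
  (2) kg·m²
  (3) N·m·s = kg·m·s⁻²·m·s = kg·m²·s⁻¹  ← same
  (4) kg·m²·s⁻²
  (5) m²·s⁻¹
Only (3) matches kg·m²·s⁻¹.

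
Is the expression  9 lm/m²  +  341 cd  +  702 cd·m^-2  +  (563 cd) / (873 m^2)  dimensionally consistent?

No

Work out the base dimensions of each:
  9 lm/m²:  lm·m⁻² = cd·m⁻² = m⁻²·cd
  341 cd:  cd
  702 cd·m^-2:  cd·m⁻² = m⁻²·cd
  (563 cd) / (873 m^2):  [cd] / [m²] = m⁻²·cd
The terms do not share a single dimension (cd vs m⁻²·cd).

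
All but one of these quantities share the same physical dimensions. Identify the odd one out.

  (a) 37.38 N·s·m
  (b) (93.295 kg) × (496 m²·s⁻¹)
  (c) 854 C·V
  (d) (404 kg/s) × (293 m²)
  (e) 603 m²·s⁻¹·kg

(c)

Expand each in SI base units:
  (a) N·m·s = kg·m·s⁻²·m·s = kg·m²·s⁻¹
  (b) [kg] · [m²·s⁻¹] = kg·m²·s⁻¹
  (c) C·V = s·A·J·C⁻¹ = kg·m²·s⁻²
  (d) [kg·s⁻¹] · [m²] = kg·m²·s⁻¹
  (e) kg·m²·s⁻¹
All reduce to kg·m²·s⁻¹ except (c), which is kg·m²·s⁻².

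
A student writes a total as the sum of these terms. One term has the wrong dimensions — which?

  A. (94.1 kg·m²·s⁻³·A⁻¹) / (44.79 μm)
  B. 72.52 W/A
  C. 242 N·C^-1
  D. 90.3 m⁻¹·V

B.

Work out the base dimensions of each:
  A. [kg·m²·s⁻³·A⁻¹] / [m] = kg·m·s⁻³·A⁻¹
  B. W·A⁻¹ = J·s⁻¹·A⁻¹ = kg·m²·s⁻³·A⁻¹
  C. N·C⁻¹ = kg·m·s⁻²·(s·A)⁻¹ = kg·m·s⁻³·A⁻¹
  D. V·m⁻¹ = J·C⁻¹·m⁻¹ = kg·m·s⁻³·A⁻¹
All reduce to kg·m·s⁻³·A⁻¹ except B., which is kg·m²·s⁻³·A⁻¹.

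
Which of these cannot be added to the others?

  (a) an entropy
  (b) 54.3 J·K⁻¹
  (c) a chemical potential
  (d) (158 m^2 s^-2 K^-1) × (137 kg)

Work out the base dimensions of each:
  (a) [entropy] = kg·m²·s⁻²·K⁻¹
  (b) J·K⁻¹ = N·m·K⁻¹ = kg·m²·s⁻²·K⁻¹
  (c) [chemical potential] = kg·m²·s⁻²·mol⁻¹
  (d) [m²·s⁻²·K⁻¹] · [kg] = kg·m²·s⁻²·K⁻¹
All reduce to kg·m²·s⁻²·K⁻¹ except (c), which is kg·m²·s⁻²·mol⁻¹.

(c)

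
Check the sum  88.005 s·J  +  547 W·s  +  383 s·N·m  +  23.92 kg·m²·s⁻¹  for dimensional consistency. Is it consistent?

Dimensions:
  88.005 s·J:  J·s = N·m·s = kg·m²·s⁻¹
  547 W·s:  W·s = J·s⁻¹·s = kg·m²·s⁻²
  383 s·N·m:  N·m·s = kg·m·s⁻²·m·s = kg·m²·s⁻¹
  23.92 kg·m²·s⁻¹:  kg·m²·s⁻¹
The terms do not share a single dimension (kg·m²·s⁻² vs kg·m²·s⁻¹).

No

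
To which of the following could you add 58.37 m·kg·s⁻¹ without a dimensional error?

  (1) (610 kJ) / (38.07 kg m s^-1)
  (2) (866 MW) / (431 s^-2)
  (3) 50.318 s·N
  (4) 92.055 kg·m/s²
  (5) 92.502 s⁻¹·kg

Reference: kg·m·s⁻¹.
Each option:
  (1) [kg·m²·s⁻²] / [kg·m·s⁻¹] = m·s⁻¹
  (2) [kg·m²·s⁻³] / [s⁻²] = kg·m²·s⁻¹
  (3) N·s = kg·m·s⁻²·s = kg·m·s⁻¹  ← same
  (4) kg·m·s⁻²
  (5) kg·s⁻¹
Only (3) matches kg·m·s⁻¹.

(3)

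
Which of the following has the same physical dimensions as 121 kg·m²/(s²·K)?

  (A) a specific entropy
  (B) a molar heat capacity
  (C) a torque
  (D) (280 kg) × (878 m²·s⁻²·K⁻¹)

(D)

Reference: kg·m²·s⁻²·K⁻¹.
Each option:
  (A) [specific entropy] = m²·s⁻²·K⁻¹
  (B) [molar heat capacity] = kg·m²·s⁻²·K⁻¹·mol⁻¹
  (C) [torque] = kg·m²·s⁻²
  (D) [kg] · [m²·s⁻²·K⁻¹] = kg·m²·s⁻²·K⁻¹  ← same
Only (D) matches kg·m²·s⁻²·K⁻¹.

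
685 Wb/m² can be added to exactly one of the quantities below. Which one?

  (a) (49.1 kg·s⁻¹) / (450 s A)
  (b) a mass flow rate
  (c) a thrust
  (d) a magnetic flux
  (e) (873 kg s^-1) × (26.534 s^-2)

Reference: Wb·m⁻² = V·s·m⁻² = kg·s⁻²·A⁻¹.
Each option:
  (a) [kg·s⁻¹] / [s·A] = kg·s⁻²·A⁻¹  ← same
  (b) [mass flow rate] = kg·s⁻¹
  (c) [thrust] = kg·m·s⁻²
  (d) [magnetic flux] = kg·m²·s⁻²·A⁻¹
  (e) [kg·s⁻¹] · [s⁻²] = kg·s⁻³
Only (a) matches kg·s⁻²·A⁻¹.

(a)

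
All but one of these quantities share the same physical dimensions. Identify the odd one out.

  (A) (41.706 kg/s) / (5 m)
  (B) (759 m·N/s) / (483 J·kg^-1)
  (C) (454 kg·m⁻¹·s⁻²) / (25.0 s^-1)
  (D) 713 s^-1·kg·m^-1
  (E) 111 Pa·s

(B)

Dimensions:
  (A) [kg·s⁻¹] / [m] = kg·m⁻¹·s⁻¹
  (B) [kg·m²·s⁻³] / [m²·s⁻²] = kg·s⁻¹
  (C) [kg·m⁻¹·s⁻²] / [s⁻¹] = kg·m⁻¹·s⁻¹
  (D) kg·m⁻¹·s⁻¹
  (E) Pa·s = N·m⁻²·s = kg·m⁻¹·s⁻¹
All reduce to kg·m⁻¹·s⁻¹ except (B), which is kg·s⁻¹.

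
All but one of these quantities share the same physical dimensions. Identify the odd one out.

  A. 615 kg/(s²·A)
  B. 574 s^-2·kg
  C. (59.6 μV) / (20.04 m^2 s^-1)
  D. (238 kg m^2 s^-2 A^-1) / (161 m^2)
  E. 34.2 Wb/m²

B.

In SI base units:
  A. kg·s⁻²·A⁻¹
  B. kg·s⁻²
  C. [kg·m²·s⁻³·A⁻¹] / [m²·s⁻¹] = kg·s⁻²·A⁻¹
  D. [kg·m²·s⁻²·A⁻¹] / [m²] = kg·s⁻²·A⁻¹
  E. Wb·m⁻² = V·s·m⁻² = kg·s⁻²·A⁻¹
All reduce to kg·s⁻²·A⁻¹ except B., which is kg·s⁻².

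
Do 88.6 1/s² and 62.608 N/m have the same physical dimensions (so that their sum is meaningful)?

No

Dimensions:
  88.6 1/s²:  s⁻²
  62.608 N/m:  N·m⁻¹ = kg·m·s⁻²·m⁻¹ = kg·s⁻²
s⁻² ≠ kg·s⁻², so they cannot be added.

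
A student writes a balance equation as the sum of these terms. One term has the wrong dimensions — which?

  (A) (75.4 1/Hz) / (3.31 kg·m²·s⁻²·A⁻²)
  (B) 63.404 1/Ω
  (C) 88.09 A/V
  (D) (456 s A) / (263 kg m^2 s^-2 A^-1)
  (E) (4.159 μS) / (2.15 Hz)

Work out the base dimensions of each:
  (A) [s] / [kg·m²·s⁻²·A⁻²] = kg⁻¹·m⁻²·s³·A²
  (B) Ω⁻¹ = (V·A⁻¹)⁻¹ = kg⁻¹·m⁻²·s³·A²
  (C) A·V⁻¹ = A·(J·C⁻¹)⁻¹ = kg⁻¹·m⁻²·s³·A²
  (D) [s·A] / [kg·m²·s⁻²·A⁻¹] = kg⁻¹·m⁻²·s³·A²
  (E) [kg⁻¹·m⁻²·s³·A²] / [s⁻¹] = kg⁻¹·m⁻²·s⁴·A²
All reduce to kg⁻¹·m⁻²·s³·A² except (E), which is kg⁻¹·m⁻²·s⁴·A².

(E)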